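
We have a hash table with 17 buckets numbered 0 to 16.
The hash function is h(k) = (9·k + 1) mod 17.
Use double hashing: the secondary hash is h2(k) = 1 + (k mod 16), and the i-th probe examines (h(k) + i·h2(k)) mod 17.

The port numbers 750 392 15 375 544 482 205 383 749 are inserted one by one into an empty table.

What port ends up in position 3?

544

750: h=2 -> slot 2
392: h=10 -> slot 10
15: h=0 -> slot 0
375: h=10, h2=8, probe 10,1 -> slot 1
544: h=1, h2=1, probe 1,2,3 -> slot 3
482: h=4 -> slot 4
205: h=10, h2=14, probe 10,7 -> slot 7
383: h=14 -> slot 14
749: h=10, h2=14, probe 10,7,4,1,15 -> slot 15
Table: [15, 375, 750, 544, 482, ∅, ∅, 205, ∅, ∅, 392, ∅, ∅, ∅, 383, 749, ∅]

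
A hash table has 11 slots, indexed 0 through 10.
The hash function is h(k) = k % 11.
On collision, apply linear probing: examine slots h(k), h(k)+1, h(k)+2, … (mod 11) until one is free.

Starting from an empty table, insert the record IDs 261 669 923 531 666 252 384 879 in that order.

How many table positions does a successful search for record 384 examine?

3

Insert 261: h=8, slot 8 empty → index 8.
Insert 669: h=9, slot 9 empty → index 9.
Insert 923: h=10, slot 10 empty → index 10.
Insert 531: h=3, slot 3 empty → index 3.
Insert 666: h=6, slot 6 empty → index 6.
Insert 252: h=10, slot 10 occupied → index 0.
Insert 384: h=10, slots 10,0 occupied → index 1.
Insert 879: h=10, slots 10,0,1 occupied → index 2.
Table: [252, 384, 879, 531, ∅, ∅, 666, ∅, 261, 669, 923]
Lookup 384: h=10, probe 10,0,1 → found at 1.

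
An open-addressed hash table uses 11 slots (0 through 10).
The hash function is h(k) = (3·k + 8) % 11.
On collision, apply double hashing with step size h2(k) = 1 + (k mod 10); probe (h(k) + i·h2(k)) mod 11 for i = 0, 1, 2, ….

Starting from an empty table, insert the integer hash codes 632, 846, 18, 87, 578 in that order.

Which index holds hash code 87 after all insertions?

2

632: h=1 => slot 1
846: h=5 => slot 5
18: h=7 => slot 7
87: h=5, h2=8, probe 5,2 => slot 2
578: h=4 => slot 4
Table: [∅, 632, 87, ∅, 578, 846, ∅, 18, ∅, ∅, ∅]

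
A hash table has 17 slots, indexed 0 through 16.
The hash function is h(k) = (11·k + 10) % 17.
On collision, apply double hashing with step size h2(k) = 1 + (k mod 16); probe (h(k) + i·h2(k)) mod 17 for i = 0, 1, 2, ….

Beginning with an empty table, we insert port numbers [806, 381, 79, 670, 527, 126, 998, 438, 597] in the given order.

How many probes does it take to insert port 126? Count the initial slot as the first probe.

806: h=2 → slot 2
381: h=2, h2=14, probe 2,16 → slot 16
79: h=12 → slot 12
670: h=2, h2=15, probe 2,0 → slot 0
527: h=10 → slot 10
126: h=2, h2=15, probe 2,0,15 → slot 15
998: h=6 → slot 6
438: h=0, h2=7, probe 0,7 → slot 7
597: h=15, h2=6, probe 15,4 → slot 4
Table: [670, _, 806, _, 597, _, 998, 438, _, _, 527, _, 79, _, _, 126, 381]

3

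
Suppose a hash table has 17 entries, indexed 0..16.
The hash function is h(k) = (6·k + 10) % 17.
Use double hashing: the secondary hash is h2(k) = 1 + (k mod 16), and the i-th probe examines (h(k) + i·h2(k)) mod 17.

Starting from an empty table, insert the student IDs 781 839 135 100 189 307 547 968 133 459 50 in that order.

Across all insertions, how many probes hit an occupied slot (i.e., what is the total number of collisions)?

781 hashes to 4; slot 4 is free => place at 4.
839 hashes to 12; slot 12 is free => place at 12.
135 hashes to 4, h2=8; 4,12 taken => place at 3.
100 hashes to 15; slot 15 is free => place at 15.
189 hashes to 5; slot 5 is free => place at 5.
307 hashes to 16; slot 16 is free => place at 16.
547 hashes to 11; slot 11 is free => place at 11.
968 hashes to 4, h2=9; 4 taken => place at 13.
133 hashes to 9; slot 9 is free => place at 9.
459 hashes to 10; slot 10 is free => place at 10.
50 hashes to 4, h2=3; 4 taken => place at 7.
Table: [_, _, _, 135, 781, 189, _, 50, _, 133, 459, 547, 839, 968, _, 100, 307]

4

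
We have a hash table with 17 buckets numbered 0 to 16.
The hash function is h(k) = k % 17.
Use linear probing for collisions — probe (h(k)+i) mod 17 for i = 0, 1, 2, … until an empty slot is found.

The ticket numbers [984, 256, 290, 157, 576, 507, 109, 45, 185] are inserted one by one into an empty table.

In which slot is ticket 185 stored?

0

Insert 984: h=15, slot 15 empty -> index 15.
Insert 256: h=1, slot 1 empty -> index 1.
Insert 290: h=1, slot 1 occupied -> index 2.
Insert 157: h=4, slot 4 empty -> index 4.
Insert 576: h=15, slot 15 occupied -> index 16.
Insert 507: h=14, slot 14 empty -> index 14.
Insert 109: h=7, slot 7 empty -> index 7.
Insert 45: h=11, slot 11 empty -> index 11.
Insert 185: h=15, slots 15,16 occupied -> index 0.
Table: [185, 256, 290, ., 157, ., ., 109, ., ., ., 45, ., ., 507, 984, 576]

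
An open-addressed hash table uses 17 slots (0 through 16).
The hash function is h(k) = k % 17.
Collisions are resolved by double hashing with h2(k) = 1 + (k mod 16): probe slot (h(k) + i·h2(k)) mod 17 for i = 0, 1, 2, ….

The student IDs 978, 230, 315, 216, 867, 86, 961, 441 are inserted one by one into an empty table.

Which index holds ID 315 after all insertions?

4

Insert 978: h=9, slot 9 empty -> index 9.
Insert 230: h=9, h2=7, slot 9 occupied -> index 16.
Insert 315: h=9, h2=12, slot 9 occupied -> index 4.
Insert 216: h=12, slot 12 empty -> index 12.
Insert 867: h=0, slot 0 empty -> index 0.
Insert 86: h=1, slot 1 empty -> index 1.
Insert 961: h=9, h2=2, slot 9 occupied -> index 11.
Insert 441: h=16, h2=10, slots 16,9 occupied -> index 2.
Table: [867, 86, 441, -, 315, -, -, -, -, 978, -, 961, 216, -, -, -, 230]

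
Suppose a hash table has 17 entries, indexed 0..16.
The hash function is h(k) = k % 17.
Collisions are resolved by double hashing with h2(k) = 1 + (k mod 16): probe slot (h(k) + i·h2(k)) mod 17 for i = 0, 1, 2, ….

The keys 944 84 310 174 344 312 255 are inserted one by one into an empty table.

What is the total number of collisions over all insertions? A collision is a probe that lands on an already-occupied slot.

2

944: h=9 => slot 9
84: h=16 => slot 16
310: h=4 => slot 4
174: h=4, h2=15, probe 4,2 => slot 2
344: h=4, h2=9, probe 4,13 => slot 13
312: h=6 => slot 6
255: h=0 => slot 0
Table: [255, —, 174, —, 310, —, 312, —, —, 944, —, —, —, 344, —, —, 84]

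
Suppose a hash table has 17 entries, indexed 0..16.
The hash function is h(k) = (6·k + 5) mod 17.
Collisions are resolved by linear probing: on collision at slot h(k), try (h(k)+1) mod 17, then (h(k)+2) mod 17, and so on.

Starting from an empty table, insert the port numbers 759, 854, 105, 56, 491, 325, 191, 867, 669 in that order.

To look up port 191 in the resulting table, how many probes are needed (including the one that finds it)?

Insert 759: h=3, slot 3 empty → index 3.
Insert 854: h=12, slot 12 empty → index 12.
Insert 105: h=6, slot 6 empty → index 6.
Insert 56: h=1, slot 1 empty → index 1.
Insert 491: h=10, slot 10 empty → index 10.
Insert 325: h=0, slot 0 empty → index 0.
Insert 191: h=12, slot 12 occupied → index 13.
Insert 867: h=5, slot 5 empty → index 5.
Insert 669: h=7, slot 7 empty → index 7.
Table: [325, 56, —, 759, —, 867, 105, 669, —, —, 491, —, 854, 191, —, —, —]
Lookup 191: h=12, probe 12,13 → found at 13.

2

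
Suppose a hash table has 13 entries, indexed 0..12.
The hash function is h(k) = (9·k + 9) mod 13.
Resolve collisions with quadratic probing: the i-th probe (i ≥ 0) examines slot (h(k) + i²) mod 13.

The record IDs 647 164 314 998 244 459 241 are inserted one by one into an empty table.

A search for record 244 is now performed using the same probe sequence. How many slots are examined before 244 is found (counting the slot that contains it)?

647: h=8 => slot 8
164: h=3 => slot 3
314: h=1 => slot 1
998: h=8, probe 8,9 => slot 9
244: h=8, probe 8,9,12 => slot 12
459: h=6 => slot 6
241: h=7 => slot 7
Table: [—, 314, —, 164, —, —, 459, 241, 647, 998, —, —, 244]
Lookup 244: h=8, probe 8,9,12 → found at 12.

3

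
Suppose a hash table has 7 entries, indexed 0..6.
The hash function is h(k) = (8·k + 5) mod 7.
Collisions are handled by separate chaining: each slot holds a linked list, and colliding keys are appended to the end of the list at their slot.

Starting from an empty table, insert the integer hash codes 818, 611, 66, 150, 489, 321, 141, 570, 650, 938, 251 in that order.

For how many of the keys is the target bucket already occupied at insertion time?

6

818 -> bucket 4
611 -> bucket 0
66 -> bucket 1
150 -> bucket 1 (collision)
489 -> bucket 4 (collision)
321 -> bucket 4 (collision)
141 -> bucket 6
570 -> bucket 1 (collision)
650 -> bucket 4 (collision)
938 -> bucket 5
251 -> bucket 4 (collision)
Final buckets:
0: 611
1: 66 -> 150 -> 570
2: .
3: .
4: 818 -> 489 -> 321 -> 650 -> 251
5: 938
6: 141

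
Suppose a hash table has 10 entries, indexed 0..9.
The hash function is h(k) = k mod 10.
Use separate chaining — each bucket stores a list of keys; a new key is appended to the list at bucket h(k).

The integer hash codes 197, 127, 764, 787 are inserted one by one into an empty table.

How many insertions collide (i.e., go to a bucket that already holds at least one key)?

2

Insert 197: h=7, bucket 7 empty → new chain.
Insert 127: h=7, bucket 7 nonempty → append to chain.
Insert 764: h=4, bucket 4 empty → new chain.
Insert 787: h=7, bucket 7 nonempty → append to chain.
Final buckets:
0: .
1: .
2: .
3: .
4: 764
5: .
6: .
7: 197 -> 127 -> 787
8: .
9: .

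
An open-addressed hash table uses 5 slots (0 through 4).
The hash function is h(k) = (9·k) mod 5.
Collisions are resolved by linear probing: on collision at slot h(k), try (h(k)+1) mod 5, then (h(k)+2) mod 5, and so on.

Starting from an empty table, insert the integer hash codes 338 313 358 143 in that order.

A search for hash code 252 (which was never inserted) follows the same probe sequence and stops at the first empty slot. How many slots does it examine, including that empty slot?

4

338: h=2 -> slot 2
313: h=2, probe 2,3 -> slot 3
358: h=2, probe 2,3,4 -> slot 4
143: h=2, probe 2,3,4,0 -> slot 0
Table: [143, —, 338, 313, 358]
Lookup 252: h=3, probe 3,4,0,1 → slot 1 empty, not found.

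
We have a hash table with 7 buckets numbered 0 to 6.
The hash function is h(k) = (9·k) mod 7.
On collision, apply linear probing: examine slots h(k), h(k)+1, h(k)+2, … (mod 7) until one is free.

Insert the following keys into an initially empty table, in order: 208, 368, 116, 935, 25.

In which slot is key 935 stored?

4

Insert 208: h=3, slot 3 empty => index 3.
Insert 368: h=1, slot 1 empty => index 1.
Insert 116: h=1, slot 1 occupied => index 2.
Insert 935: h=1, slots 1,2,3 occupied => index 4.
Insert 25: h=1, slots 1,2,3,4 occupied => index 5.
Table: [∅, 368, 116, 208, 935, 25, ∅]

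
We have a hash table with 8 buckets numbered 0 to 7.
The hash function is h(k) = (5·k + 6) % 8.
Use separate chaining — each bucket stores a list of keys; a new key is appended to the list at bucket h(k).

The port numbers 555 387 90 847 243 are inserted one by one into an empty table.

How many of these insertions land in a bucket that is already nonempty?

2

Insert 555: h=5, bucket 5 empty -> new chain.
Insert 387: h=5, bucket 5 nonempty -> append to chain.
Insert 90: h=0, bucket 0 empty -> new chain.
Insert 847: h=1, bucket 1 empty -> new chain.
Insert 243: h=5, bucket 5 nonempty -> append to chain.
Final buckets:
0: 90
1: 847
2: ∅
3: ∅
4: ∅
5: 555 -> 387 -> 243
6: ∅
7: ∅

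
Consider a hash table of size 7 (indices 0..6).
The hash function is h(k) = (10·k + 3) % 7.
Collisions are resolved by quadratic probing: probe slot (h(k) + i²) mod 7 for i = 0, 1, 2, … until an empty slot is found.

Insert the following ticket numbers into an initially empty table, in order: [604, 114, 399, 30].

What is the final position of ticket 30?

604: h=2 -> slot 2
114: h=2, probe 2,3 -> slot 3
399: h=3, probe 3,4 -> slot 4
30: h=2, probe 2,3,6 -> slot 6
Table: [—, —, 604, 114, 399, —, 30]

6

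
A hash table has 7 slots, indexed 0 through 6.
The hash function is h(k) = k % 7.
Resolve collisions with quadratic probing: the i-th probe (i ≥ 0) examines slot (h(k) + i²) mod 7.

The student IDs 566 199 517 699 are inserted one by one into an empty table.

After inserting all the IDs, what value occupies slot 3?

Insert 566: h=6, slot 6 empty -> index 6.
Insert 199: h=3, slot 3 empty -> index 3.
Insert 517: h=6, slot 6 occupied -> index 0.
Insert 699: h=6, slots 6,0,3 occupied -> index 1.
Table: [517, 699, —, 199, —, —, 566]

199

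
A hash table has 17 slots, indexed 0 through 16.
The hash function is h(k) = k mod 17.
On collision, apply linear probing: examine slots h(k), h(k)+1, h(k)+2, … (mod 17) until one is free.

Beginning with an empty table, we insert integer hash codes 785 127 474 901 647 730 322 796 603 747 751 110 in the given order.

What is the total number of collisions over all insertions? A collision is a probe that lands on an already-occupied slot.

13

785: h=3 => slot 3
127: h=8 => slot 8
474: h=15 => slot 15
901: h=0 => slot 0
647: h=1 => slot 1
730: h=16 => slot 16
322: h=16, probe 16,0,1,2 => slot 2
796: h=14 => slot 14
603: h=8, probe 8,9 => slot 9
747: h=16, probe 16,0,1,2,3,4 => slot 4
751: h=3, probe 3,4,5 => slot 5
110: h=8, probe 8,9,10 => slot 10
Table: [901, 647, 322, 785, 747, 751, -, -, 127, 603, 110, -, -, -, 796, 474, 730]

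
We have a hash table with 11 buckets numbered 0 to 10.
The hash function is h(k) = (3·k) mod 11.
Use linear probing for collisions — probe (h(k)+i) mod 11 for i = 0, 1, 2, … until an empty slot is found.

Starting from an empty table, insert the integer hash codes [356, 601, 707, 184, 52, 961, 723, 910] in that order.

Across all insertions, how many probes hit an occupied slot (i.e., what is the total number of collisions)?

Insert 356: h=1, slot 1 empty → index 1.
Insert 601: h=10, slot 10 empty → index 10.
Insert 707: h=9, slot 9 empty → index 9.
Insert 184: h=2, slot 2 empty → index 2.
Insert 52: h=2, slot 2 occupied → index 3.
Insert 961: h=1, slots 1,2,3 occupied → index 4.
Insert 723: h=2, slots 2,3,4 occupied → index 5.
Insert 910: h=2, slots 2,3,4,5 occupied → index 6.
Table: [—, 356, 184, 52, 961, 723, 910, —, —, 707, 601]

11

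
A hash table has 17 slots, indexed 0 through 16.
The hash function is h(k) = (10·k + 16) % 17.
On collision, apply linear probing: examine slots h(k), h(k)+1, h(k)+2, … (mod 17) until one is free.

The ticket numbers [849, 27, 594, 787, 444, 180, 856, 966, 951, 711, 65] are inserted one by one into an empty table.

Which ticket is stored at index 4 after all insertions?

849: h=6 → slot 6
27: h=14 → slot 14
594: h=6, probe 6,7 → slot 7
787: h=15 → slot 15
444: h=2 → slot 2
180: h=14, probe 14,15,16 → slot 16
856: h=8 → slot 8
966: h=3 → slot 3
951: h=6, probe 6,7,8,9 → slot 9
711: h=3, probe 3,4 → slot 4
65: h=3, probe 3,4,5 → slot 5
Table: [—, —, 444, 966, 711, 65, 849, 594, 856, 951, —, —, —, —, 27, 787, 180]

711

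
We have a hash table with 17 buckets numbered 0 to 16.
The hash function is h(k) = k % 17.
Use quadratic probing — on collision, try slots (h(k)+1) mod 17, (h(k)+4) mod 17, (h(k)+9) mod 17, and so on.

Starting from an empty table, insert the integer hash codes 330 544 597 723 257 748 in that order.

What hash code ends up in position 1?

Insert 330: h=7, slot 7 empty -> index 7.
Insert 544: h=0, slot 0 empty -> index 0.
Insert 597: h=2, slot 2 empty -> index 2.
Insert 723: h=9, slot 9 empty -> index 9.
Insert 257: h=2, slot 2 occupied -> index 3.
Insert 748: h=0, slot 0 occupied -> index 1.
Table: [544, 748, 597, 257, _, _, _, 330, _, 723, _, _, _, _, _, _, _]

748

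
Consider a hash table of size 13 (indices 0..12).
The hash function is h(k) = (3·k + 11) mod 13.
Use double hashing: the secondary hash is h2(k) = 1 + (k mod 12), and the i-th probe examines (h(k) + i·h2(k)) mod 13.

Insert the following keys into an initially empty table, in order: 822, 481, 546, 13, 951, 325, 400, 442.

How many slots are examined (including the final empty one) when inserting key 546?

822 hashes to 7; slot 7 is free => place at 7.
481 hashes to 11; slot 11 is free => place at 11.
546 hashes to 11, h2=7; 11 taken => place at 5.
13 hashes to 11, h2=2; 11 taken => place at 0.
951 hashes to 4; slot 4 is free => place at 4.
325 hashes to 11, h2=2; 11,0 taken => place at 2.
400 hashes to 2, h2=5; 2,7 taken => place at 12.
442 hashes to 11, h2=11; 11 taken => place at 9.
Table: [13, ∅, 325, ∅, 951, 546, ∅, 822, ∅, 442, ∅, 481, 400]

2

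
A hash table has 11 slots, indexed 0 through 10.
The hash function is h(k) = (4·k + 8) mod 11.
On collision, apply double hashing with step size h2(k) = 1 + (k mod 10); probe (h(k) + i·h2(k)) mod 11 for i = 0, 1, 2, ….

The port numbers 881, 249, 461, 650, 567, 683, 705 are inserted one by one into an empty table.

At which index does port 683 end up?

881 hashes to 1; slot 1 is free => place at 1.
249 hashes to 3; slot 3 is free => place at 3.
461 hashes to 4; slot 4 is free => place at 4.
650 hashes to 1, h2=1; 1 taken => place at 2.
567 hashes to 10; slot 10 is free => place at 10.
683 hashes to 1, h2=4; 1 taken => place at 5.
705 hashes to 1, h2=6; 1 taken => place at 7.
Table: [—, 881, 650, 249, 461, 683, —, 705, —, —, 567]

5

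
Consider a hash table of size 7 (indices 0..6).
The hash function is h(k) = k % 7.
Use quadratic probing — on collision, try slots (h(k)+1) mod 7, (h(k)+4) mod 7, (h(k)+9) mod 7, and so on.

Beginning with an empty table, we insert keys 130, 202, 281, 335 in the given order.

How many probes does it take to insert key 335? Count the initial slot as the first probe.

2

Insert 130: h=4, slot 4 empty → index 4.
Insert 202: h=6, slot 6 empty → index 6.
Insert 281: h=1, slot 1 empty → index 1.
Insert 335: h=6, slot 6 occupied → index 0.
Table: [335, 281, -, -, 130, -, 202]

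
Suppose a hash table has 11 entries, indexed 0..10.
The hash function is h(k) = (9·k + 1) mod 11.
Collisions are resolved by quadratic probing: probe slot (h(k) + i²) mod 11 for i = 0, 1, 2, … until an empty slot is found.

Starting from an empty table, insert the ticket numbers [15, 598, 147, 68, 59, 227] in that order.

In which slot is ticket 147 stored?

8

15 hashes to 4; slot 4 is free → place at 4.
598 hashes to 4; 4 taken → place at 5.
147 hashes to 4; 4,5 taken → place at 8.
68 hashes to 8; 8 taken → place at 9.
59 hashes to 4; 4,5,8 taken → place at 2.
227 hashes to 9; 9 taken → place at 10.
Table: [., ., 59, ., 15, 598, ., ., 147, 68, 227]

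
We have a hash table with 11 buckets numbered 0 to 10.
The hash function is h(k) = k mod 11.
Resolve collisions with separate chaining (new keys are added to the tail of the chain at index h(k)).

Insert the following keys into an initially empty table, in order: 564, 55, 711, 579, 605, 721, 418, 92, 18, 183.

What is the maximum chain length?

564 → bucket 3
55 → bucket 0
711 → bucket 7
579 → bucket 7 (collision)
605 → bucket 0 (collision)
721 → bucket 6
418 → bucket 0 (collision)
92 → bucket 4
18 → bucket 7 (collision)
183 → bucket 7 (collision)
Final buckets:
0: 55 -> 605 -> 418
1: ∅
2: ∅
3: 564
4: 92
5: ∅
6: 721
7: 711 -> 579 -> 18 -> 183
8: ∅
9: ∅
10: ∅

4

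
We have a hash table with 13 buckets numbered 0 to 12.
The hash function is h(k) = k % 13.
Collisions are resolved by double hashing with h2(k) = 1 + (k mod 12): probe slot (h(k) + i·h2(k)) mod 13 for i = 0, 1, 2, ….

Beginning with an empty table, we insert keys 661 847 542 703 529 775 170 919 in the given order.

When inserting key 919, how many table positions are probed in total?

3

661: h=11 => slot 11
847: h=2 => slot 2
542: h=9 => slot 9
703: h=1 => slot 1
529: h=9, h2=2, probe 9,11,0 => slot 0
775: h=8 => slot 8
170: h=1, h2=3, probe 1,4 => slot 4
919: h=9, h2=8, probe 9,4,12 => slot 12
Table: [529, 703, 847, —, 170, —, —, —, 775, 542, —, 661, 919]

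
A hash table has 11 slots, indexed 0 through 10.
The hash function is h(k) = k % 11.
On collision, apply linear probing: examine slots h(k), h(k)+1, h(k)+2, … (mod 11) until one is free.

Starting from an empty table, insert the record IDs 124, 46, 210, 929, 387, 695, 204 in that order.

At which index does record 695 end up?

6

124: h=3 → slot 3
46: h=2 → slot 2
210: h=1 → slot 1
929: h=5 → slot 5
387: h=2, probe 2,3,4 → slot 4
695: h=2, probe 2,3,4,5,6 → slot 6
204: h=6, probe 6,7 → slot 7
Table: [—, 210, 46, 124, 387, 929, 695, 204, —, —, —]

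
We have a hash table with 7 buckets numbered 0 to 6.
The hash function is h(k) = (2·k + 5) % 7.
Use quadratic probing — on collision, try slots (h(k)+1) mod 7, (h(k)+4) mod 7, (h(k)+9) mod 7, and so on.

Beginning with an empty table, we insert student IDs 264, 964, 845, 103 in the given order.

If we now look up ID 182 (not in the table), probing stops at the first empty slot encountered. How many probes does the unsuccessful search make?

264 hashes to 1; slot 1 is free -> place at 1.
964 hashes to 1; 1 taken -> place at 2.
845 hashes to 1; 1,2 taken -> place at 5.
103 hashes to 1; 1,2,5 taken -> place at 3.
Table: [., 264, 964, 103, ., 845, .]
Lookup 182: h=5, probe 5,6 → slot 6 empty, not found.

2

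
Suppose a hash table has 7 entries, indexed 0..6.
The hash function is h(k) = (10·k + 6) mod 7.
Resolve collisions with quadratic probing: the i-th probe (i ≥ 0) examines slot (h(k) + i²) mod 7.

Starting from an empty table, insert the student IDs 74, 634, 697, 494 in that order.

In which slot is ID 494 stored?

6

74: h=4 -> slot 4
634: h=4, probe 4,5 -> slot 5
697: h=4, probe 4,5,1 -> slot 1
494: h=4, probe 4,5,1,6 -> slot 6
Table: [∅, 697, ∅, ∅, 74, 634, 494]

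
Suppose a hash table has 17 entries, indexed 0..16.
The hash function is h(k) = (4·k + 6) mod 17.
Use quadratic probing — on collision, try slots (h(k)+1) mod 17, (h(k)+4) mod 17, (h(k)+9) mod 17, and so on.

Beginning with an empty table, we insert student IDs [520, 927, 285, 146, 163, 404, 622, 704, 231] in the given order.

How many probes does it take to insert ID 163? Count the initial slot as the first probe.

3

520: h=12 => slot 12
927: h=8 => slot 8
285: h=7 => slot 7
146: h=12, probe 12,13 => slot 13
163: h=12, probe 12,13,16 => slot 16
404: h=7, probe 7,8,11 => slot 11
622: h=12, probe 12,13,16,4 => slot 4
704: h=0 => slot 0
231: h=12, probe 12,13,16,4,11,3 => slot 3
Table: [704, _, _, 231, 622, _, _, 285, 927, _, _, 404, 520, 146, _, _, 163]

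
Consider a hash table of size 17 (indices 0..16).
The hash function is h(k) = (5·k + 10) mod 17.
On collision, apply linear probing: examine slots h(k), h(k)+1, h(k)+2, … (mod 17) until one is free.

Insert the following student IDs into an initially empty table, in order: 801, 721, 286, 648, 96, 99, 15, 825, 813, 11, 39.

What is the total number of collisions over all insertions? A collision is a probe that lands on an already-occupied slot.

8

Insert 801: h=3, slot 3 empty → index 3.
Insert 721: h=11, slot 11 empty → index 11.
Insert 286: h=12, slot 12 empty → index 12.
Insert 648: h=3, slot 3 occupied → index 4.
Insert 96: h=14, slot 14 empty → index 14.
Insert 99: h=12, slot 12 occupied → index 13.
Insert 15: h=0, slot 0 empty → index 0.
Insert 825: h=4, slot 4 occupied → index 5.
Insert 813: h=12, slots 12,13,14 occupied → index 15.
Insert 11: h=14, slots 14,15 occupied → index 16.
Insert 39: h=1, slot 1 empty → index 1.
Table: [15, 39, ∅, 801, 648, 825, ∅, ∅, ∅, ∅, ∅, 721, 286, 99, 96, 813, 11]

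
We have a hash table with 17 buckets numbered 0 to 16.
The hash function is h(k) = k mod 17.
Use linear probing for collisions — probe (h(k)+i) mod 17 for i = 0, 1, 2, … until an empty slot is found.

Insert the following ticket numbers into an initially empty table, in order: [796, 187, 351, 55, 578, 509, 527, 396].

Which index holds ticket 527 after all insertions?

2

796: h=14 => slot 14
187: h=0 => slot 0
351: h=11 => slot 11
55: h=4 => slot 4
578: h=0, probe 0,1 => slot 1
509: h=16 => slot 16
527: h=0, probe 0,1,2 => slot 2
396: h=5 => slot 5
Table: [187, 578, 527, _, 55, 396, _, _, _, _, _, 351, _, _, 796, _, 509]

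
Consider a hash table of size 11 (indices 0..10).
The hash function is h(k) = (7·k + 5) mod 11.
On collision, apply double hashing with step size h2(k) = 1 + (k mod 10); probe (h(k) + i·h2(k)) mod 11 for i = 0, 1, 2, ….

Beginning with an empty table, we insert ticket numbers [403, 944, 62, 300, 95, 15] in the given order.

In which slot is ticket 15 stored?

403: h=10 => slot 10
944: h=2 => slot 2
62: h=10, h2=3, probe 10,2,5 => slot 5
300: h=4 => slot 4
95: h=10, h2=6, probe 10,5,0 => slot 0
15: h=0, h2=6, probe 0,6 => slot 6
Table: [95, _, 944, _, 300, 62, 15, _, _, _, 403]

6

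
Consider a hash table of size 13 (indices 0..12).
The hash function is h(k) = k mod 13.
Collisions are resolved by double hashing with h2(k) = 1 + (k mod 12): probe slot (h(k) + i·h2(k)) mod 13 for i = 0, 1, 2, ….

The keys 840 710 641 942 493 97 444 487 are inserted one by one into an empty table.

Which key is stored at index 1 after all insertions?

840: h=8 -> slot 8
710: h=8, h2=3, probe 8,11 -> slot 11
641: h=4 -> slot 4
942: h=6 -> slot 6
493: h=12 -> slot 12
97: h=6, h2=2, probe 6,8,10 -> slot 10
444: h=2 -> slot 2
487: h=6, h2=8, probe 6,1 -> slot 1
Table: [—, 487, 444, —, 641, —, 942, —, 840, —, 97, 710, 493]

487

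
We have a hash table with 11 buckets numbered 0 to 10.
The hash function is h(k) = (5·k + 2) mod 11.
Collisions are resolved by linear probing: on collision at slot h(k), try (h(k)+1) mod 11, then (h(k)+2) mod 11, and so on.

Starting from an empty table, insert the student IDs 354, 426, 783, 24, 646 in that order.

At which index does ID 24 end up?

354: h=1 → slot 1
426: h=9 → slot 9
783: h=1, probe 1,2 → slot 2
24: h=1, probe 1,2,3 → slot 3
646: h=9, probe 9,10 → slot 10
Table: [-, 354, 783, 24, -, -, -, -, -, 426, 646]

3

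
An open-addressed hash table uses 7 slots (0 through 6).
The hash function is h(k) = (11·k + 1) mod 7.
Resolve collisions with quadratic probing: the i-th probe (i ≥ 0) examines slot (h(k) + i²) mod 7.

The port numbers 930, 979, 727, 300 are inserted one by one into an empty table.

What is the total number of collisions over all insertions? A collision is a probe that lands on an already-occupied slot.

6

Insert 930: h=4, slot 4 empty → index 4.
Insert 979: h=4, slot 4 occupied → index 5.
Insert 727: h=4, slots 4,5 occupied → index 1.
Insert 300: h=4, slots 4,5,1 occupied → index 6.
Table: [-, 727, -, -, 930, 979, 300]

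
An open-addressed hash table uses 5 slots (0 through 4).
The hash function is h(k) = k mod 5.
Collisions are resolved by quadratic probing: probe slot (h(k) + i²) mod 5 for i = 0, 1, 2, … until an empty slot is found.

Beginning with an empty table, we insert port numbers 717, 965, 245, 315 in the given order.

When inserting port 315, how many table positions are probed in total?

3

717 hashes to 2; slot 2 is free → place at 2.
965 hashes to 0; slot 0 is free → place at 0.
245 hashes to 0; 0 taken → place at 1.
315 hashes to 0; 0,1 taken → place at 4.
Table: [965, 245, 717, —, 315]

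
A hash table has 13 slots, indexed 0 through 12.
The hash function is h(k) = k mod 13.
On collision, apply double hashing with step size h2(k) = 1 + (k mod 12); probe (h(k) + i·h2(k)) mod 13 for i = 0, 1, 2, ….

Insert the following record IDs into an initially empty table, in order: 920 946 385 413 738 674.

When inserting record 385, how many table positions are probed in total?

Insert 920: h=10, slot 10 empty → index 10.
Insert 946: h=10, h2=11, slot 10 occupied → index 8.
Insert 385: h=8, h2=2, slots 8,10 occupied → index 12.
Insert 413: h=10, h2=6, slot 10 occupied → index 3.
Insert 738: h=10, h2=7, slot 10 occupied → index 4.
Insert 674: h=11, slot 11 empty → index 11.
Table: [., ., ., 413, 738, ., ., ., 946, ., 920, 674, 385]

3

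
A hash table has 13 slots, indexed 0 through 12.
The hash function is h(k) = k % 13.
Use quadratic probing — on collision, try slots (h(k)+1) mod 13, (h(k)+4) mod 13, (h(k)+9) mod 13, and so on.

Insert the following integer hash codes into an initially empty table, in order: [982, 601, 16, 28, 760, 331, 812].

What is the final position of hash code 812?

Insert 982: h=7, slot 7 empty -> index 7.
Insert 601: h=3, slot 3 empty -> index 3.
Insert 16: h=3, slot 3 occupied -> index 4.
Insert 28: h=2, slot 2 empty -> index 2.
Insert 760: h=6, slot 6 empty -> index 6.
Insert 331: h=6, slots 6,7 occupied -> index 10.
Insert 812: h=6, slots 6,7,10,2 occupied -> index 9.
Table: [∅, ∅, 28, 601, 16, ∅, 760, 982, ∅, 812, 331, ∅, ∅]

9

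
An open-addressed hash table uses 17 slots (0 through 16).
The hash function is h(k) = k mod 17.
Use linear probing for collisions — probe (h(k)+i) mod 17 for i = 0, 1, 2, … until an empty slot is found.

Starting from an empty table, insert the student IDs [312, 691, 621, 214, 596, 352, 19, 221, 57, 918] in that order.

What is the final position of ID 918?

Insert 312: h=6, slot 6 empty => index 6.
Insert 691: h=11, slot 11 empty => index 11.
Insert 621: h=9, slot 9 empty => index 9.
Insert 214: h=10, slot 10 empty => index 10.
Insert 596: h=1, slot 1 empty => index 1.
Insert 352: h=12, slot 12 empty => index 12.
Insert 19: h=2, slot 2 empty => index 2.
Insert 221: h=0, slot 0 empty => index 0.
Insert 57: h=6, slot 6 occupied => index 7.
Insert 918: h=0, slots 0,1,2 occupied => index 3.
Table: [221, 596, 19, 918, —, —, 312, 57, —, 621, 214, 691, 352, —, —, —, —]

3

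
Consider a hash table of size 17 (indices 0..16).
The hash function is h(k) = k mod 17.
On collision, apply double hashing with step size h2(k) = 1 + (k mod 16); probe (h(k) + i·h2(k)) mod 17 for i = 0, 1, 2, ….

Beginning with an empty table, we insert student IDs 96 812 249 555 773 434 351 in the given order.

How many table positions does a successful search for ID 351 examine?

Insert 96: h=11, slot 11 empty -> index 11.
Insert 812: h=13, slot 13 empty -> index 13.
Insert 249: h=11, h2=10, slot 11 occupied -> index 4.
Insert 555: h=11, h2=12, slot 11 occupied -> index 6.
Insert 773: h=8, slot 8 empty -> index 8.
Insert 434: h=9, slot 9 empty -> index 9.
Insert 351: h=11, h2=16, slot 11 occupied -> index 10.
Table: [-, -, -, -, 249, -, 555, -, 773, 434, 351, 96, -, 812, -, -, -]
Lookup 351: h=11, h2=16, probe 11,10 → found at 10.

2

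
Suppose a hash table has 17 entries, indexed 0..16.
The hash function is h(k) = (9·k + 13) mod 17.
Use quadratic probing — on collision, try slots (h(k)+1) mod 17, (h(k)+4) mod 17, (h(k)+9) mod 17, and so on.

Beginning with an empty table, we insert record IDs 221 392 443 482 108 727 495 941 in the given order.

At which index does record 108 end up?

221 hashes to 13; slot 13 is free -> place at 13.
392 hashes to 5; slot 5 is free -> place at 5.
443 hashes to 5; 5 taken -> place at 6.
482 hashes to 16; slot 16 is free -> place at 16.
108 hashes to 16; 16 taken -> place at 0.
727 hashes to 11; slot 11 is free -> place at 11.
495 hashes to 14; slot 14 is free -> place at 14.
941 hashes to 16; 16,0 taken -> place at 3.
Table: [108, _, _, 941, _, 392, 443, _, _, _, _, 727, _, 221, 495, _, 482]

0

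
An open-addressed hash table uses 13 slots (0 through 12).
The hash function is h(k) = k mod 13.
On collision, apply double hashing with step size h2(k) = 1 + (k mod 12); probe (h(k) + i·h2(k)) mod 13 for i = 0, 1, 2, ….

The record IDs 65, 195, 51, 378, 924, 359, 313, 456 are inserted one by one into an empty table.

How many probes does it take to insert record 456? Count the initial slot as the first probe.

5

65: h=0 → slot 0
195: h=0, h2=4, probe 0,4 → slot 4
51: h=12 → slot 12
378: h=1 → slot 1
924: h=1, h2=1, probe 1,2 → slot 2
359: h=8 → slot 8
313: h=1, h2=2, probe 1,3 → slot 3
456: h=1, h2=1, probe 1,2,3,4,5 → slot 5
Table: [65, 378, 924, 313, 195, 456, _, _, 359, _, _, _, 51]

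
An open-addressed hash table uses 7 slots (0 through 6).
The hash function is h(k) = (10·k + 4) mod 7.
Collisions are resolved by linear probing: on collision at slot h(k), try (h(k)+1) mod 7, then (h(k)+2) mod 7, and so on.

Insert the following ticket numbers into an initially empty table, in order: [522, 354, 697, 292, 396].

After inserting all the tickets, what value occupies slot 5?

292

Insert 522: h=2, slot 2 empty -> index 2.
Insert 354: h=2, slot 2 occupied -> index 3.
Insert 697: h=2, slots 2,3 occupied -> index 4.
Insert 292: h=5, slot 5 empty -> index 5.
Insert 396: h=2, slots 2,3,4,5 occupied -> index 6.
Table: [., ., 522, 354, 697, 292, 396]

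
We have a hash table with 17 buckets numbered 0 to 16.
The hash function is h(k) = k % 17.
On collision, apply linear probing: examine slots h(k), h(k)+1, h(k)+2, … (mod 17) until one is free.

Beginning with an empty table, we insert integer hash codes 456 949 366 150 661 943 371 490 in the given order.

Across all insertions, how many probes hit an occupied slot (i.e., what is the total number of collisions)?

Insert 456: h=14, slot 14 empty -> index 14.
Insert 949: h=14, slot 14 occupied -> index 15.
Insert 366: h=9, slot 9 empty -> index 9.
Insert 150: h=14, slots 14,15 occupied -> index 16.
Insert 661: h=15, slots 15,16 occupied -> index 0.
Insert 943: h=8, slot 8 empty -> index 8.
Insert 371: h=14, slots 14,15,16,0 occupied -> index 1.
Insert 490: h=14, slots 14,15,16,0,1 occupied -> index 2.
Table: [661, 371, 490, ., ., ., ., ., 943, 366, ., ., ., ., 456, 949, 150]

14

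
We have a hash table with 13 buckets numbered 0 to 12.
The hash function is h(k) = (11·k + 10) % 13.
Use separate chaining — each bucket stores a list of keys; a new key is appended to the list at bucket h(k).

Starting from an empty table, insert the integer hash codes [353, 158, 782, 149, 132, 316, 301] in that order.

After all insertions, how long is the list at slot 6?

5

353 → bucket 6
158 → bucket 6 (collision)
782 → bucket 6 (collision)
149 → bucket 11
132 → bucket 6 (collision)
316 → bucket 2
301 → bucket 6 (collision)
Final buckets:
0: _
1: _
2: 316
3: _
4: _
5: _
6: 353 -> 158 -> 782 -> 132 -> 301
7: _
8: _
9: _
10: _
11: 149
12: _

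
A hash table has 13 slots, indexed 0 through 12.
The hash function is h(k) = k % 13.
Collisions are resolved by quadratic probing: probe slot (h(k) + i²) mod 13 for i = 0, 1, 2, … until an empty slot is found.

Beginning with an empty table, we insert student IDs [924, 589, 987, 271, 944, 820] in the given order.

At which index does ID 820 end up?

924 hashes to 1; slot 1 is free => place at 1.
589 hashes to 4; slot 4 is free => place at 4.
987 hashes to 12; slot 12 is free => place at 12.
271 hashes to 11; slot 11 is free => place at 11.
944 hashes to 8; slot 8 is free => place at 8.
820 hashes to 1; 1 taken => place at 2.
Table: [∅, 924, 820, ∅, 589, ∅, ∅, ∅, 944, ∅, ∅, 271, 987]

2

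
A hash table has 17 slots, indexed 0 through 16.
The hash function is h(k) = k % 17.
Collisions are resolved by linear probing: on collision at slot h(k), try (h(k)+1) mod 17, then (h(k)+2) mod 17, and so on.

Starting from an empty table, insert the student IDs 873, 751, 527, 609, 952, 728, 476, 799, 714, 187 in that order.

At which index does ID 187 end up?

873: h=6 => slot 6
751: h=3 => slot 3
527: h=0 => slot 0
609: h=14 => slot 14
952: h=0, probe 0,1 => slot 1
728: h=14, probe 14,15 => slot 15
476: h=0, probe 0,1,2 => slot 2
799: h=0, probe 0,1,2,3,4 => slot 4
714: h=0, probe 0,1,2,3,4,5 => slot 5
187: h=0, probe 0,1,2,3,4,5,6,7 => slot 7
Table: [527, 952, 476, 751, 799, 714, 873, 187, —, —, —, —, —, —, 609, 728, —]

7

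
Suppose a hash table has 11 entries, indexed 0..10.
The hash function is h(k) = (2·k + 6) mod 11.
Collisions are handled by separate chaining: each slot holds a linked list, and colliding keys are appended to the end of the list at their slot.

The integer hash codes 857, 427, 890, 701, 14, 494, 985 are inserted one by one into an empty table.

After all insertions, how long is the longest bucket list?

857 -> bucket 4
427 -> bucket 2
890 -> bucket 4 (collision)
701 -> bucket 0
14 -> bucket 1
494 -> bucket 4 (collision)
985 -> bucket 7
Final buckets:
0: 701
1: 14
2: 427
3: ∅
4: 857 -> 890 -> 494
5: ∅
6: ∅
7: 985
8: ∅
9: ∅
10: ∅

3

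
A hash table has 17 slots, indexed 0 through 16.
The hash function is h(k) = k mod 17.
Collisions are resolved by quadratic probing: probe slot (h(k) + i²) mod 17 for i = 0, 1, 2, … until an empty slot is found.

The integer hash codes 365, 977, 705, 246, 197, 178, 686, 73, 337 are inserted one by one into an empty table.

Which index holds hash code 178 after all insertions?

7

365: h=8 → slot 8
977: h=8, probe 8,9 → slot 9
705: h=8, probe 8,9,12 → slot 12
246: h=8, probe 8,9,12,0 → slot 0
197: h=10 → slot 10
178: h=8, probe 8,9,12,0,7 → slot 7
686: h=6 → slot 6
73: h=5 → slot 5
337: h=14 → slot 14
Table: [246, -, -, -, -, 73, 686, 178, 365, 977, 197, -, 705, -, 337, -, -]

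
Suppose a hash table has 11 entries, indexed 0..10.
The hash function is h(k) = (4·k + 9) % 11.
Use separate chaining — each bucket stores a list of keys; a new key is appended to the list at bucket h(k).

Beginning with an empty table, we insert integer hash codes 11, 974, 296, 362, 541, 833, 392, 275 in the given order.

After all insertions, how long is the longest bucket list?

11 → bucket 9
974 → bucket 0
296 → bucket 5
362 → bucket 5 (collision)
541 → bucket 6
833 → bucket 8
392 → bucket 4
275 → bucket 9 (collision)
Final buckets:
0: 974
1: .
2: .
3: .
4: 392
5: 296 -> 362
6: 541
7: .
8: 833
9: 11 -> 275
10: .

2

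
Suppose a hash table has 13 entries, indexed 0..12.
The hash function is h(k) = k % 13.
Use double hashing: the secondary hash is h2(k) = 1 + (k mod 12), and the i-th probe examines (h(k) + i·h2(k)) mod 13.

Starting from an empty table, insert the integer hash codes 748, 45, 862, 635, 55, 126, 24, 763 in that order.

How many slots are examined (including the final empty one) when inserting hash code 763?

5

Insert 748: h=7, slot 7 empty => index 7.
Insert 45: h=6, slot 6 empty => index 6.
Insert 862: h=4, slot 4 empty => index 4.
Insert 635: h=11, slot 11 empty => index 11.
Insert 55: h=3, slot 3 empty => index 3.
Insert 126: h=9, slot 9 empty => index 9.
Insert 24: h=11, h2=1, slot 11 occupied => index 12.
Insert 763: h=9, h2=8, slots 9,4,12,7 occupied => index 2.
Table: [_, _, 763, 55, 862, _, 45, 748, _, 126, _, 635, 24]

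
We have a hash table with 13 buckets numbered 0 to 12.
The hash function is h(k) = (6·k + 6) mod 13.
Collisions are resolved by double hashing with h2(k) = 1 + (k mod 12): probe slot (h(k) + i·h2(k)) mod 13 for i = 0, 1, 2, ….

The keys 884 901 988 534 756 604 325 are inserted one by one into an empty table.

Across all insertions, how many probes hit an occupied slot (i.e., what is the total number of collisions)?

Insert 884: h=6, slot 6 empty → index 6.
Insert 901: h=4, slot 4 empty → index 4.
Insert 988: h=6, h2=5, slot 6 occupied → index 11.
Insert 534: h=12, slot 12 empty → index 12.
Insert 756: h=5, slot 5 empty → index 5.
Insert 604: h=3, slot 3 empty → index 3.
Insert 325: h=6, h2=2, slot 6 occupied → index 8.
Table: [., ., ., 604, 901, 756, 884, ., 325, ., ., 988, 534]

2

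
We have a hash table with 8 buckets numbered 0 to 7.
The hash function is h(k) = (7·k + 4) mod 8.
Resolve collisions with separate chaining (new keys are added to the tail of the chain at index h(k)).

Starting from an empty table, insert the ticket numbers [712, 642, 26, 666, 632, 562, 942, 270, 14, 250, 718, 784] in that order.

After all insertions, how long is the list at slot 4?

3

Insert 712: h=4, bucket 4 empty → new chain.
Insert 642: h=2, bucket 2 empty → new chain.
Insert 26: h=2, bucket 2 nonempty → append to chain.
Insert 666: h=2, bucket 2 nonempty → append to chain.
Insert 632: h=4, bucket 4 nonempty → append to chain.
Insert 562: h=2, bucket 2 nonempty → append to chain.
Insert 942: h=6, bucket 6 empty → new chain.
Insert 270: h=6, bucket 6 nonempty → append to chain.
Insert 14: h=6, bucket 6 nonempty → append to chain.
Insert 250: h=2, bucket 2 nonempty → append to chain.
Insert 718: h=6, bucket 6 nonempty → append to chain.
Insert 784: h=4, bucket 4 nonempty → append to chain.
Final buckets:
0: .
1: .
2: 642 -> 26 -> 666 -> 562 -> 250
3: .
4: 712 -> 632 -> 784
5: .
6: 942 -> 270 -> 14 -> 718
7: .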